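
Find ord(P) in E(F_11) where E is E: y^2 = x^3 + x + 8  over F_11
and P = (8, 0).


Compute successive multiples of P until we hit O:
  1P = (8, 0)
  2P = O

ord(P) = 2


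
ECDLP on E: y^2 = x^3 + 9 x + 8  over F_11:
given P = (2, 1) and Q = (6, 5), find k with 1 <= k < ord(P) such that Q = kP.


Enumerate multiples of P until we hit Q = (6, 5):
  1P = (2, 1)
  2P = (10, 3)
  3P = (8, 3)
  4P = (6, 5)
Match found at i = 4.

k = 4


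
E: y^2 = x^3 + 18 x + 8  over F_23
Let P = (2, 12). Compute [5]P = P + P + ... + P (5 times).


k = 5 = 101_2 (binary, LSB first: 101)
Double-and-add from P = (2, 12):
  bit 0 = 1: acc = O + (2, 12) = (2, 12)
  bit 1 = 0: acc unchanged = (2, 12)
  bit 2 = 1: acc = (2, 12) + (4, 12) = (17, 11)

5P = (17, 11)


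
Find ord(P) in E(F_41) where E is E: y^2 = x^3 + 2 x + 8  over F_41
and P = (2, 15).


Compute successive multiples of P until we hit O:
  1P = (2, 15)
  2P = (21, 39)
  3P = (28, 32)
  4P = (7, 18)
  5P = (34, 15)
  6P = (5, 26)
  7P = (11, 34)
  8P = (36, 18)
  ... (continuing to 23P)
  23P = O

ord(P) = 23


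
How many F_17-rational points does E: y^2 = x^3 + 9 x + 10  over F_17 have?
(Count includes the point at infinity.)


For each x in F_17, count y with y^2 = x^3 + 9 x + 10 mod 17:
  x = 2: RHS = 2, y in [6, 11]  -> 2 point(s)
  x = 3: RHS = 13, y in [8, 9]  -> 2 point(s)
  x = 4: RHS = 8, y in [5, 12]  -> 2 point(s)
  x = 6: RHS = 8, y in [5, 12]  -> 2 point(s)
  x = 7: RHS = 8, y in [5, 12]  -> 2 point(s)
  x = 8: RHS = 16, y in [4, 13]  -> 2 point(s)
  x = 9: RHS = 4, y in [2, 15]  -> 2 point(s)
  x = 15: RHS = 1, y in [1, 16]  -> 2 point(s)
  x = 16: RHS = 0, y in [0]  -> 1 point(s)
Affine points: 17. Add the point at infinity: total = 18.

#E(F_17) = 18


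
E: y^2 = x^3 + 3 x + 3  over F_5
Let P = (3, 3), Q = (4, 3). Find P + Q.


P != Q, so use the chord formula.
s = (y2 - y1) / (x2 - x1) = (0) / (1) mod 5 = 0
x3 = s^2 - x1 - x2 mod 5 = 0^2 - 3 - 4 = 3
y3 = s (x1 - x3) - y1 mod 5 = 0 * (3 - 3) - 3 = 2

P + Q = (3, 2)


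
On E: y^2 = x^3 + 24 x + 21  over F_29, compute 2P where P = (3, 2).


Doubling: s = (3 x1^2 + a) / (2 y1)
s = (3*3^2 + 24) / (2*2) mod 29 = 20
x3 = s^2 - 2 x1 mod 29 = 20^2 - 2*3 = 17
y3 = s (x1 - x3) - y1 mod 29 = 20 * (3 - 17) - 2 = 8

2P = (17, 8)


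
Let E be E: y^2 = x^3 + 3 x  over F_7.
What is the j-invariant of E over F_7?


Delta = -16(4 a^3 + 27 b^2) mod 7 = 1
-1728 * (4 a)^3 = -1728 * (4*3)^3 mod 7 = 6
j = 6 * 1^(-1) mod 7 = 6

j = 6 (mod 7)


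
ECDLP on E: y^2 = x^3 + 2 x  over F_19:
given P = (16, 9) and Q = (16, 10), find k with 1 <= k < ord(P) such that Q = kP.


Enumerate multiples of P until we hit Q = (16, 10):
  1P = (16, 9)
  2P = (11, 17)
  3P = (9, 14)
  4P = (17, 8)
  5P = (6, 0)
  6P = (17, 11)
  7P = (9, 5)
  8P = (11, 2)
  9P = (16, 10)
Match found at i = 9.

k = 9


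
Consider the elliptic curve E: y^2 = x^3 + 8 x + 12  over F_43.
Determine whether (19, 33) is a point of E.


Check whether y^2 = x^3 + 8 x + 12 (mod 43) for (x, y) = (19, 33).
LHS: y^2 = 33^2 mod 43 = 14
RHS: x^3 + 8 x + 12 = 19^3 + 8*19 + 12 mod 43 = 14
LHS = RHS

Yes, on the curve


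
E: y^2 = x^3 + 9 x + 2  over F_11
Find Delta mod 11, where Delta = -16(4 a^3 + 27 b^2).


4 a^3 + 27 b^2 = 4*9^3 + 27*2^2 = 2916 + 108 = 3024
Delta = -16 * (3024) = -48384
Delta mod 11 = 5

Delta = 5 (mod 11)


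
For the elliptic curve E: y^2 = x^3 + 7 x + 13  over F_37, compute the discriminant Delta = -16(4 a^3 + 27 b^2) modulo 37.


4 a^3 + 27 b^2 = 4*7^3 + 27*13^2 = 1372 + 4563 = 5935
Delta = -16 * (5935) = -94960
Delta mod 37 = 19

Delta = 19 (mod 37)


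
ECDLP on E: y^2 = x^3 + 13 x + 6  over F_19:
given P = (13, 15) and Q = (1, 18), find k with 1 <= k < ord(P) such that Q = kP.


Enumerate multiples of P until we hit Q = (1, 18):
  1P = (13, 15)
  2P = (0, 14)
  3P = (15, 17)
  4P = (11, 6)
  5P = (1, 1)
  6P = (9, 15)
  7P = (16, 4)
  8P = (14, 14)
  9P = (12, 3)
  10P = (5, 5)
  11P = (18, 12)
  12P = (18, 7)
  13P = (5, 14)
  14P = (12, 16)
  15P = (14, 5)
  16P = (16, 15)
  17P = (9, 4)
  18P = (1, 18)
Match found at i = 18.

k = 18


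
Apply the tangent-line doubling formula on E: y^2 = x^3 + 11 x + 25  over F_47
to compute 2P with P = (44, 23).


Doubling: s = (3 x1^2 + a) / (2 y1)
s = (3*44^2 + 11) / (2*23) mod 47 = 9
x3 = s^2 - 2 x1 mod 47 = 9^2 - 2*44 = 40
y3 = s (x1 - x3) - y1 mod 47 = 9 * (44 - 40) - 23 = 13

2P = (40, 13)


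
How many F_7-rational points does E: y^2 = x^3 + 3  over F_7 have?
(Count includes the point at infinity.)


For each x in F_7, count y with y^2 = x^3 + 0 x + 3 mod 7:
  x = 1: RHS = 4, y in [2, 5]  -> 2 point(s)
  x = 2: RHS = 4, y in [2, 5]  -> 2 point(s)
  x = 3: RHS = 2, y in [3, 4]  -> 2 point(s)
  x = 4: RHS = 4, y in [2, 5]  -> 2 point(s)
  x = 5: RHS = 2, y in [3, 4]  -> 2 point(s)
  x = 6: RHS = 2, y in [3, 4]  -> 2 point(s)
Affine points: 12. Add the point at infinity: total = 13.

#E(F_7) = 13


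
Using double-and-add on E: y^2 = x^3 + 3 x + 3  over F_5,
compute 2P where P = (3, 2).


k = 2 = 10_2 (binary, LSB first: 01)
Double-and-add from P = (3, 2):
  bit 0 = 0: acc unchanged = O
  bit 1 = 1: acc = O + (4, 3) = (4, 3)

2P = (4, 3)


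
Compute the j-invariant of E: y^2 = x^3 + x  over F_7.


Delta = -16(4 a^3 + 27 b^2) mod 7 = 6
-1728 * (4 a)^3 = -1728 * (4*1)^3 mod 7 = 1
j = 1 * 6^(-1) mod 7 = 6

j = 6 (mod 7)


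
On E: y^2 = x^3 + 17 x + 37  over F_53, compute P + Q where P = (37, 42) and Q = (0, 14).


P != Q, so use the chord formula.
s = (y2 - y1) / (x2 - x1) = (25) / (16) mod 53 = 38
x3 = s^2 - x1 - x2 mod 53 = 38^2 - 37 - 0 = 29
y3 = s (x1 - x3) - y1 mod 53 = 38 * (37 - 29) - 42 = 50

P + Q = (29, 50)


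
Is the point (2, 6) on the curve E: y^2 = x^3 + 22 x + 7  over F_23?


Check whether y^2 = x^3 + 22 x + 7 (mod 23) for (x, y) = (2, 6).
LHS: y^2 = 6^2 mod 23 = 13
RHS: x^3 + 22 x + 7 = 2^3 + 22*2 + 7 mod 23 = 13
LHS = RHS

Yes, on the curve


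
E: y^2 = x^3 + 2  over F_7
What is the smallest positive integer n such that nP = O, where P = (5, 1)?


Compute successive multiples of P until we hit O:
  1P = (5, 1)
  2P = (5, 6)
  3P = O

ord(P) = 3


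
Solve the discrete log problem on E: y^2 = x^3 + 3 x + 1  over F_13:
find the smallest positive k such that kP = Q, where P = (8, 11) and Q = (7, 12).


Enumerate multiples of P until we hit Q = (7, 12):
  1P = (8, 11)
  2P = (10, 2)
  3P = (12, 7)
  4P = (7, 1)
  5P = (7, 12)
Match found at i = 5.

k = 5


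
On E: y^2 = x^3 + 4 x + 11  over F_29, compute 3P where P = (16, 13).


k = 3 = 11_2 (binary, LSB first: 11)
Double-and-add from P = (16, 13):
  bit 0 = 1: acc = O + (16, 13) = (16, 13)
  bit 1 = 1: acc = (16, 13) + (4, 2) = (4, 27)

3P = (4, 27)


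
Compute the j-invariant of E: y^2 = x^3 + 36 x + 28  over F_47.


Delta = -16(4 a^3 + 27 b^2) mod 47 = 14
-1728 * (4 a)^3 = -1728 * (4*36)^3 mod 47 = 15
j = 15 * 14^(-1) mod 47 = 38

j = 38 (mod 47)


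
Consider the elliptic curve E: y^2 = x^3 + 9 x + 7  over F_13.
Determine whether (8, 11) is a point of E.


Check whether y^2 = x^3 + 9 x + 7 (mod 13) for (x, y) = (8, 11).
LHS: y^2 = 11^2 mod 13 = 4
RHS: x^3 + 9 x + 7 = 8^3 + 9*8 + 7 mod 13 = 6
LHS != RHS

No, not on the curve


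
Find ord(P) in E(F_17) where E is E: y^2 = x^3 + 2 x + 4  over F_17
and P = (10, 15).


Compute successive multiples of P until we hit O:
  1P = (10, 15)
  2P = (15, 14)
  3P = (7, 15)
  4P = (0, 2)
  5P = (16, 1)
  6P = (4, 5)
  7P = (2, 4)
  8P = (13, 0)
  ... (continuing to 16P)
  16P = O

ord(P) = 16


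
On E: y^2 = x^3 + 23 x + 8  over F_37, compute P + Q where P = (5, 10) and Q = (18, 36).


P != Q, so use the chord formula.
s = (y2 - y1) / (x2 - x1) = (26) / (13) mod 37 = 2
x3 = s^2 - x1 - x2 mod 37 = 2^2 - 5 - 18 = 18
y3 = s (x1 - x3) - y1 mod 37 = 2 * (5 - 18) - 10 = 1

P + Q = (18, 1)


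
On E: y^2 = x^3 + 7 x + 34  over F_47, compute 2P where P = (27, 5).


Doubling: s = (3 x1^2 + a) / (2 y1)
s = (3*27^2 + 7) / (2*5) mod 47 = 22
x3 = s^2 - 2 x1 mod 47 = 22^2 - 2*27 = 7
y3 = s (x1 - x3) - y1 mod 47 = 22 * (27 - 7) - 5 = 12

2P = (7, 12)


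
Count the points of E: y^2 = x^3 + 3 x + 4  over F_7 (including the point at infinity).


For each x in F_7, count y with y^2 = x^3 + 3 x + 4 mod 7:
  x = 0: RHS = 4, y in [2, 5]  -> 2 point(s)
  x = 1: RHS = 1, y in [1, 6]  -> 2 point(s)
  x = 2: RHS = 4, y in [2, 5]  -> 2 point(s)
  x = 5: RHS = 4, y in [2, 5]  -> 2 point(s)
  x = 6: RHS = 0, y in [0]  -> 1 point(s)
Affine points: 9. Add the point at infinity: total = 10.

#E(F_7) = 10


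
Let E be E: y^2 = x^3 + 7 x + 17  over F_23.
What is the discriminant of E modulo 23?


4 a^3 + 27 b^2 = 4*7^3 + 27*17^2 = 1372 + 7803 = 9175
Delta = -16 * (9175) = -146800
Delta mod 23 = 9

Delta = 9 (mod 23)


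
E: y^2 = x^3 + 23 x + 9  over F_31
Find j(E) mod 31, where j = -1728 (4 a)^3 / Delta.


Delta = -16(4 a^3 + 27 b^2) mod 31 = 8
-1728 * (4 a)^3 = -1728 * (4*23)^3 mod 31 = 23
j = 23 * 8^(-1) mod 31 = 30

j = 30 (mod 31)


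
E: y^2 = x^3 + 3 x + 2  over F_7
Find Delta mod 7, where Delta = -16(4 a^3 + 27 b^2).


4 a^3 + 27 b^2 = 4*3^3 + 27*2^2 = 108 + 108 = 216
Delta = -16 * (216) = -3456
Delta mod 7 = 2

Delta = 2 (mod 7)


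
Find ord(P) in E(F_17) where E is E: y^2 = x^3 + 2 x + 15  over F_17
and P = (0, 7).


Compute successive multiples of P until we hit O:
  1P = (0, 7)
  2P = (8, 4)
  3P = (11, 12)
  4P = (10, 7)
  5P = (7, 10)
  6P = (14, 4)
  7P = (4, 6)
  8P = (12, 13)
  ... (continuing to 19P)
  19P = O

ord(P) = 19


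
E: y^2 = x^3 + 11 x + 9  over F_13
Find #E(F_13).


For each x in F_13, count y with y^2 = x^3 + 11 x + 9 mod 13:
  x = 0: RHS = 9, y in [3, 10]  -> 2 point(s)
  x = 2: RHS = 0, y in [0]  -> 1 point(s)
  x = 3: RHS = 4, y in [2, 11]  -> 2 point(s)
  x = 4: RHS = 0, y in [0]  -> 1 point(s)
  x = 7: RHS = 0, y in [0]  -> 1 point(s)
  x = 10: RHS = 1, y in [1, 12]  -> 2 point(s)
  x = 12: RHS = 10, y in [6, 7]  -> 2 point(s)
Affine points: 11. Add the point at infinity: total = 12.

#E(F_13) = 12


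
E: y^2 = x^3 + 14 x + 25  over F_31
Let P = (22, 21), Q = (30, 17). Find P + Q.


P != Q, so use the chord formula.
s = (y2 - y1) / (x2 - x1) = (27) / (8) mod 31 = 15
x3 = s^2 - x1 - x2 mod 31 = 15^2 - 22 - 30 = 18
y3 = s (x1 - x3) - y1 mod 31 = 15 * (22 - 18) - 21 = 8

P + Q = (18, 8)


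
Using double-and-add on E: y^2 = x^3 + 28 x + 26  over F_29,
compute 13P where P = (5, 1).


k = 13 = 1101_2 (binary, LSB first: 1011)
Double-and-add from P = (5, 1):
  bit 0 = 1: acc = O + (5, 1) = (5, 1)
  bit 1 = 0: acc unchanged = (5, 1)
  bit 2 = 1: acc = (5, 1) + (15, 14) = (22, 3)
  bit 3 = 1: acc = (22, 3) + (19, 14) = (24, 14)

13P = (24, 14)


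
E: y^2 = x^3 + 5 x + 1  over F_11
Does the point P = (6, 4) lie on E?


Check whether y^2 = x^3 + 5 x + 1 (mod 11) for (x, y) = (6, 4).
LHS: y^2 = 4^2 mod 11 = 5
RHS: x^3 + 5 x + 1 = 6^3 + 5*6 + 1 mod 11 = 5
LHS = RHS

Yes, on the curve


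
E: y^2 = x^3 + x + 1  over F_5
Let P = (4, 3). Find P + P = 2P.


Doubling: s = (3 x1^2 + a) / (2 y1)
s = (3*4^2 + 1) / (2*3) mod 5 = 4
x3 = s^2 - 2 x1 mod 5 = 4^2 - 2*4 = 3
y3 = s (x1 - x3) - y1 mod 5 = 4 * (4 - 3) - 3 = 1

2P = (3, 1)


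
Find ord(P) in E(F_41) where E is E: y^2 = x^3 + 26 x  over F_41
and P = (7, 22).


Compute successive multiples of P until we hit O:
  1P = (7, 22)
  2P = (36, 14)
  3P = (3, 8)
  4P = (33, 10)
  5P = (0, 0)
  6P = (33, 31)
  7P = (3, 33)
  8P = (36, 27)
  ... (continuing to 10P)
  10P = O

ord(P) = 10


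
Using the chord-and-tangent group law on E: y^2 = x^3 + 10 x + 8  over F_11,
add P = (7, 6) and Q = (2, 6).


P != Q, so use the chord formula.
s = (y2 - y1) / (x2 - x1) = (0) / (6) mod 11 = 0
x3 = s^2 - x1 - x2 mod 11 = 0^2 - 7 - 2 = 2
y3 = s (x1 - x3) - y1 mod 11 = 0 * (7 - 2) - 6 = 5

P + Q = (2, 5)


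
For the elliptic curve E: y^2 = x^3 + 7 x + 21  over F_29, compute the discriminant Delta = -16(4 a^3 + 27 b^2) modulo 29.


4 a^3 + 27 b^2 = 4*7^3 + 27*21^2 = 1372 + 11907 = 13279
Delta = -16 * (13279) = -212464
Delta mod 29 = 19

Delta = 19 (mod 29)


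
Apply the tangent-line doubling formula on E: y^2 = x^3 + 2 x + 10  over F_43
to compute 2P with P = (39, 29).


Doubling: s = (3 x1^2 + a) / (2 y1)
s = (3*39^2 + 2) / (2*29) mod 43 = 32
x3 = s^2 - 2 x1 mod 43 = 32^2 - 2*39 = 0
y3 = s (x1 - x3) - y1 mod 43 = 32 * (39 - 0) - 29 = 15

2P = (0, 15)


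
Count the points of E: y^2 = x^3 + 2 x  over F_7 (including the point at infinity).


For each x in F_7, count y with y^2 = x^3 + 2 x + 0 mod 7:
  x = 0: RHS = 0, y in [0]  -> 1 point(s)
  x = 4: RHS = 2, y in [3, 4]  -> 2 point(s)
  x = 5: RHS = 2, y in [3, 4]  -> 2 point(s)
  x = 6: RHS = 4, y in [2, 5]  -> 2 point(s)
Affine points: 7. Add the point at infinity: total = 8.

#E(F_7) = 8


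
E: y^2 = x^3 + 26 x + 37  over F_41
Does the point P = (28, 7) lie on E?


Check whether y^2 = x^3 + 26 x + 37 (mod 41) for (x, y) = (28, 7).
LHS: y^2 = 7^2 mod 41 = 8
RHS: x^3 + 26 x + 37 = 28^3 + 26*28 + 37 mod 41 = 3
LHS != RHS

No, not on the curve


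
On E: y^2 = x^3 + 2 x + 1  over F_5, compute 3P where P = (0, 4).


k = 3 = 11_2 (binary, LSB first: 11)
Double-and-add from P = (0, 4):
  bit 0 = 1: acc = O + (0, 4) = (0, 4)
  bit 1 = 1: acc = (0, 4) + (1, 2) = (3, 2)

3P = (3, 2)


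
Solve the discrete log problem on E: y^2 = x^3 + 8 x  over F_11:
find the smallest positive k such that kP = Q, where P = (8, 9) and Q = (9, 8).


Enumerate multiples of P until we hit Q = (9, 8):
  1P = (8, 9)
  2P = (9, 8)
Match found at i = 2.

k = 2


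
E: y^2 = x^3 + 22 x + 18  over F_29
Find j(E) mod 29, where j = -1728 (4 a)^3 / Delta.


Delta = -16(4 a^3 + 27 b^2) mod 29 = 14
-1728 * (4 a)^3 = -1728 * (4*22)^3 mod 29 = 12
j = 12 * 14^(-1) mod 29 = 5

j = 5 (mod 29)


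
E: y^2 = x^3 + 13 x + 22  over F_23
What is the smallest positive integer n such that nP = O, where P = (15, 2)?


Compute successive multiples of P until we hit O:
  1P = (15, 2)
  2P = (22, 13)
  3P = (11, 1)
  4P = (10, 5)
  5P = (14, 2)
  6P = (17, 21)
  7P = (18, 4)
  8P = (16, 5)
  ... (continuing to 22P)
  22P = O

ord(P) = 22


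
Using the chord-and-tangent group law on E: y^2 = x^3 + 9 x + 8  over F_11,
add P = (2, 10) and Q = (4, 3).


P != Q, so use the chord formula.
s = (y2 - y1) / (x2 - x1) = (4) / (2) mod 11 = 2
x3 = s^2 - x1 - x2 mod 11 = 2^2 - 2 - 4 = 9
y3 = s (x1 - x3) - y1 mod 11 = 2 * (2 - 9) - 10 = 9

P + Q = (9, 9)


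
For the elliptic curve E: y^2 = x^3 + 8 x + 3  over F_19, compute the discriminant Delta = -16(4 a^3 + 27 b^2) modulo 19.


4 a^3 + 27 b^2 = 4*8^3 + 27*3^2 = 2048 + 243 = 2291
Delta = -16 * (2291) = -36656
Delta mod 19 = 14

Delta = 14 (mod 19)


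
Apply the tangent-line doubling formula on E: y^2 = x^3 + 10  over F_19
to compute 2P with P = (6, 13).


Doubling: s = (3 x1^2 + a) / (2 y1)
s = (3*6^2 + 0) / (2*13) mod 19 = 10
x3 = s^2 - 2 x1 mod 19 = 10^2 - 2*6 = 12
y3 = s (x1 - x3) - y1 mod 19 = 10 * (6 - 12) - 13 = 3

2P = (12, 3)


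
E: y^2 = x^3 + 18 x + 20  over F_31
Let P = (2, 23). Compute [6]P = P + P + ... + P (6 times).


k = 6 = 110_2 (binary, LSB first: 011)
Double-and-add from P = (2, 23):
  bit 0 = 0: acc unchanged = O
  bit 1 = 1: acc = O + (0, 12) = (0, 12)
  bit 2 = 1: acc = (0, 12) + (18, 21) = (21, 24)

6P = (21, 24)


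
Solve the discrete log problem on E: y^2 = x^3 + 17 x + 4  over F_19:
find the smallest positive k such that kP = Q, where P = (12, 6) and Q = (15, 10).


Enumerate multiples of P until we hit Q = (15, 10):
  1P = (12, 6)
  2P = (15, 10)
Match found at i = 2.

k = 2


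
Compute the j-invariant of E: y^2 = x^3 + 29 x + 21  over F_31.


Delta = -16(4 a^3 + 27 b^2) mod 31 = 30
-1728 * (4 a)^3 = -1728 * (4*29)^3 mod 31 = 27
j = 27 * 30^(-1) mod 31 = 4

j = 4 (mod 31)


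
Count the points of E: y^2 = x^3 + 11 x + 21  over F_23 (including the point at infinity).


For each x in F_23, count y with y^2 = x^3 + 11 x + 21 mod 23:
  x = 3: RHS = 12, y in [9, 14]  -> 2 point(s)
  x = 6: RHS = 4, y in [2, 21]  -> 2 point(s)
  x = 7: RHS = 4, y in [2, 21]  -> 2 point(s)
  x = 8: RHS = 0, y in [0]  -> 1 point(s)
  x = 10: RHS = 4, y in [2, 21]  -> 2 point(s)
  x = 11: RHS = 1, y in [1, 22]  -> 2 point(s)
  x = 12: RHS = 18, y in [8, 15]  -> 2 point(s)
  x = 18: RHS = 2, y in [5, 18]  -> 2 point(s)
  x = 22: RHS = 9, y in [3, 20]  -> 2 point(s)
Affine points: 17. Add the point at infinity: total = 18.

#E(F_23) = 18


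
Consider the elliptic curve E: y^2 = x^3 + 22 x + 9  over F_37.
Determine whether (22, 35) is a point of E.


Check whether y^2 = x^3 + 22 x + 9 (mod 37) for (x, y) = (22, 35).
LHS: y^2 = 35^2 mod 37 = 4
RHS: x^3 + 22 x + 9 = 22^3 + 22*22 + 9 mod 37 = 4
LHS = RHS

Yes, on the curve


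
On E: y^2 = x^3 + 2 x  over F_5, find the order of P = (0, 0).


Compute successive multiples of P until we hit O:
  1P = (0, 0)
  2P = O

ord(P) = 2


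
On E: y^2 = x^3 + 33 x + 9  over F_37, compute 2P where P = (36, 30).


Doubling: s = (3 x1^2 + a) / (2 y1)
s = (3*36^2 + 33) / (2*30) mod 37 = 8
x3 = s^2 - 2 x1 mod 37 = 8^2 - 2*36 = 29
y3 = s (x1 - x3) - y1 mod 37 = 8 * (36 - 29) - 30 = 26

2P = (29, 26)


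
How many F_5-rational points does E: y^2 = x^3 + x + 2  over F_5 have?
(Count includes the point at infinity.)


For each x in F_5, count y with y^2 = x^3 + 1 x + 2 mod 5:
  x = 1: RHS = 4, y in [2, 3]  -> 2 point(s)
  x = 4: RHS = 0, y in [0]  -> 1 point(s)
Affine points: 3. Add the point at infinity: total = 4.

#E(F_5) = 4


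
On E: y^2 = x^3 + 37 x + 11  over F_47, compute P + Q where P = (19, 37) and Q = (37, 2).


P != Q, so use the chord formula.
s = (y2 - y1) / (x2 - x1) = (12) / (18) mod 47 = 32
x3 = s^2 - x1 - x2 mod 47 = 32^2 - 19 - 37 = 28
y3 = s (x1 - x3) - y1 mod 47 = 32 * (19 - 28) - 37 = 4

P + Q = (28, 4)


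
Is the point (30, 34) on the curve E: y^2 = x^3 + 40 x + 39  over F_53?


Check whether y^2 = x^3 + 40 x + 39 (mod 53) for (x, y) = (30, 34).
LHS: y^2 = 34^2 mod 53 = 43
RHS: x^3 + 40 x + 39 = 30^3 + 40*30 + 39 mod 53 = 43
LHS = RHS

Yes, on the curve


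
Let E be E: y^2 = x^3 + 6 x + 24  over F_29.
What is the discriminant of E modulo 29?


4 a^3 + 27 b^2 = 4*6^3 + 27*24^2 = 864 + 15552 = 16416
Delta = -16 * (16416) = -262656
Delta mod 29 = 26

Delta = 26 (mod 29)


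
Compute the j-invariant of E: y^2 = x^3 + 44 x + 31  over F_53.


Delta = -16(4 a^3 + 27 b^2) mod 53 = 13
-1728 * (4 a)^3 = -1728 * (4*44)^3 mod 53 = 35
j = 35 * 13^(-1) mod 53 = 19

j = 19 (mod 53)


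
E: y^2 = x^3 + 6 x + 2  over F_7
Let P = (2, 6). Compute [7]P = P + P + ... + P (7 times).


k = 7 = 111_2 (binary, LSB first: 111)
Double-and-add from P = (2, 6):
  bit 0 = 1: acc = O + (2, 6) = (2, 6)
  bit 1 = 1: acc = (2, 6) + (0, 4) = (6, 4)
  bit 2 = 1: acc = (6, 4) + (1, 4) = (0, 3)

7P = (0, 3)


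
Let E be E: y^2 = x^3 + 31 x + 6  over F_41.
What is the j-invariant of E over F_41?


Delta = -16(4 a^3 + 27 b^2) mod 41 = 27
-1728 * (4 a)^3 = -1728 * (4*31)^3 mod 41 = 35
j = 35 * 27^(-1) mod 41 = 18

j = 18 (mod 41)


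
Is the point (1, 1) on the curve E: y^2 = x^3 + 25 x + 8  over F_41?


Check whether y^2 = x^3 + 25 x + 8 (mod 41) for (x, y) = (1, 1).
LHS: y^2 = 1^2 mod 41 = 1
RHS: x^3 + 25 x + 8 = 1^3 + 25*1 + 8 mod 41 = 34
LHS != RHS

No, not on the curve


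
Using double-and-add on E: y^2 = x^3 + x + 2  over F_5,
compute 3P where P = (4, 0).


k = 3 = 11_2 (binary, LSB first: 11)
Double-and-add from P = (4, 0):
  bit 0 = 1: acc = O + (4, 0) = (4, 0)
  bit 1 = 1: acc = (4, 0) + O = (4, 0)

3P = (4, 0)


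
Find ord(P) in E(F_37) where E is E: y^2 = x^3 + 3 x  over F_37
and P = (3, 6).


Compute successive multiples of P until we hit O:
  1P = (3, 6)
  2P = (28, 24)
  3P = (36, 25)
  4P = (9, 4)
  5P = (21, 0)
  6P = (9, 33)
  7P = (36, 12)
  8P = (28, 13)
  ... (continuing to 10P)
  10P = O

ord(P) = 10


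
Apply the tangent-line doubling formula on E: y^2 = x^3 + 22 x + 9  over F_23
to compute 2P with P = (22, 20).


Doubling: s = (3 x1^2 + a) / (2 y1)
s = (3*22^2 + 22) / (2*20) mod 23 = 15
x3 = s^2 - 2 x1 mod 23 = 15^2 - 2*22 = 20
y3 = s (x1 - x3) - y1 mod 23 = 15 * (22 - 20) - 20 = 10

2P = (20, 10)


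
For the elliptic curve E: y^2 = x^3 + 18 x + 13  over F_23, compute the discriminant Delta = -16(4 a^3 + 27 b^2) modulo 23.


4 a^3 + 27 b^2 = 4*18^3 + 27*13^2 = 23328 + 4563 = 27891
Delta = -16 * (27891) = -446256
Delta mod 23 = 13

Delta = 13 (mod 23)


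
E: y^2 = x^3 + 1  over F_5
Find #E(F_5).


For each x in F_5, count y with y^2 = x^3 + 0 x + 1 mod 5:
  x = 0: RHS = 1, y in [1, 4]  -> 2 point(s)
  x = 2: RHS = 4, y in [2, 3]  -> 2 point(s)
  x = 4: RHS = 0, y in [0]  -> 1 point(s)
Affine points: 5. Add the point at infinity: total = 6.

#E(F_5) = 6


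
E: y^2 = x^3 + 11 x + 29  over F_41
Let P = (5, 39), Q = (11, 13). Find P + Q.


P != Q, so use the chord formula.
s = (y2 - y1) / (x2 - x1) = (15) / (6) mod 41 = 23
x3 = s^2 - x1 - x2 mod 41 = 23^2 - 5 - 11 = 21
y3 = s (x1 - x3) - y1 mod 41 = 23 * (5 - 21) - 39 = 3

P + Q = (21, 3)


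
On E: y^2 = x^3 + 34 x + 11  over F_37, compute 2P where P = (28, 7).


Doubling: s = (3 x1^2 + a) / (2 y1)
s = (3*28^2 + 34) / (2*7) mod 37 = 33
x3 = s^2 - 2 x1 mod 37 = 33^2 - 2*28 = 34
y3 = s (x1 - x3) - y1 mod 37 = 33 * (28 - 34) - 7 = 17

2P = (34, 17)


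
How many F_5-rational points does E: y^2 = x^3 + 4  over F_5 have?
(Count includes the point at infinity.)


For each x in F_5, count y with y^2 = x^3 + 0 x + 4 mod 5:
  x = 0: RHS = 4, y in [2, 3]  -> 2 point(s)
  x = 1: RHS = 0, y in [0]  -> 1 point(s)
  x = 3: RHS = 1, y in [1, 4]  -> 2 point(s)
Affine points: 5. Add the point at infinity: total = 6.

#E(F_5) = 6


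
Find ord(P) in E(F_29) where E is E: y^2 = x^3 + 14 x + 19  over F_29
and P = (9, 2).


Compute successive multiples of P until we hit O:
  1P = (9, 2)
  2P = (12, 1)
  3P = (21, 2)
  4P = (28, 27)
  5P = (20, 11)
  6P = (22, 19)
  7P = (4, 9)
  8P = (11, 24)
  ... (continuing to 36P)
  36P = O

ord(P) = 36


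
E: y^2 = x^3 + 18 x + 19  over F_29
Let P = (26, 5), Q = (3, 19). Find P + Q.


P != Q, so use the chord formula.
s = (y2 - y1) / (x2 - x1) = (14) / (6) mod 29 = 12
x3 = s^2 - x1 - x2 mod 29 = 12^2 - 26 - 3 = 28
y3 = s (x1 - x3) - y1 mod 29 = 12 * (26 - 28) - 5 = 0

P + Q = (28, 0)


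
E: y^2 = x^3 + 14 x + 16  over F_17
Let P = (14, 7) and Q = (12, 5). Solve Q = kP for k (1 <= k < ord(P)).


Enumerate multiples of P until we hit Q = (12, 5):
  1P = (14, 7)
  2P = (2, 16)
  3P = (9, 2)
  4P = (12, 12)
  5P = (10, 0)
  6P = (12, 5)
Match found at i = 6.

k = 6


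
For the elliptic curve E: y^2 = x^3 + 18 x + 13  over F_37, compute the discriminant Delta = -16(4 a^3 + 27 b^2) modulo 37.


4 a^3 + 27 b^2 = 4*18^3 + 27*13^2 = 23328 + 4563 = 27891
Delta = -16 * (27891) = -446256
Delta mod 37 = 1

Delta = 1 (mod 37)


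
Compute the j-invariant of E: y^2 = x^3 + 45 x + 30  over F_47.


Delta = -16(4 a^3 + 27 b^2) mod 47 = 26
-1728 * (4 a)^3 = -1728 * (4*45)^3 mod 47 = 8
j = 8 * 26^(-1) mod 47 = 22

j = 22 (mod 47)


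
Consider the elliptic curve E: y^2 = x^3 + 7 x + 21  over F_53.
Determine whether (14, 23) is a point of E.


Check whether y^2 = x^3 + 7 x + 21 (mod 53) for (x, y) = (14, 23).
LHS: y^2 = 23^2 mod 53 = 52
RHS: x^3 + 7 x + 21 = 14^3 + 7*14 + 21 mod 53 = 1
LHS != RHS

No, not on the curve


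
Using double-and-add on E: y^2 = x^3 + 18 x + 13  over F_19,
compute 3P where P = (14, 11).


k = 3 = 11_2 (binary, LSB first: 11)
Double-and-add from P = (14, 11):
  bit 0 = 1: acc = O + (14, 11) = (14, 11)
  bit 1 = 1: acc = (14, 11) + (2, 0) = (14, 8)

3P = (14, 8)


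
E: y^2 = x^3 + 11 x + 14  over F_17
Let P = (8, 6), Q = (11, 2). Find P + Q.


P != Q, so use the chord formula.
s = (y2 - y1) / (x2 - x1) = (13) / (3) mod 17 = 10
x3 = s^2 - x1 - x2 mod 17 = 10^2 - 8 - 11 = 13
y3 = s (x1 - x3) - y1 mod 17 = 10 * (8 - 13) - 6 = 12

P + Q = (13, 12)


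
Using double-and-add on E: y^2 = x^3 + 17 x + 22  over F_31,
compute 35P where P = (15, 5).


k = 35 = 100011_2 (binary, LSB first: 110001)
Double-and-add from P = (15, 5):
  bit 0 = 1: acc = O + (15, 5) = (15, 5)
  bit 1 = 1: acc = (15, 5) + (2, 8) = (8, 22)
  bit 2 = 0: acc unchanged = (8, 22)
  bit 3 = 0: acc unchanged = (8, 22)
  bit 4 = 0: acc unchanged = (8, 22)
  bit 5 = 1: acc = (8, 22) + (23, 26) = (2, 23)

35P = (2, 23)


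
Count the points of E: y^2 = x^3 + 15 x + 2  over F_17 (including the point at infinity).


For each x in F_17, count y with y^2 = x^3 + 15 x + 2 mod 17:
  x = 0: RHS = 2, y in [6, 11]  -> 2 point(s)
  x = 1: RHS = 1, y in [1, 16]  -> 2 point(s)
  x = 5: RHS = 15, y in [7, 10]  -> 2 point(s)
  x = 6: RHS = 2, y in [6, 11]  -> 2 point(s)
  x = 7: RHS = 8, y in [5, 12]  -> 2 point(s)
  x = 9: RHS = 16, y in [4, 13]  -> 2 point(s)
  x = 10: RHS = 13, y in [8, 9]  -> 2 point(s)
  x = 11: RHS = 2, y in [6, 11]  -> 2 point(s)
  x = 14: RHS = 15, y in [7, 10]  -> 2 point(s)
  x = 15: RHS = 15, y in [7, 10]  -> 2 point(s)
Affine points: 20. Add the point at infinity: total = 21.

#E(F_17) = 21


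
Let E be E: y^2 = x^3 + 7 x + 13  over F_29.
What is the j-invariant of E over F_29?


Delta = -16(4 a^3 + 27 b^2) mod 29 = 15
-1728 * (4 a)^3 = -1728 * (4*7)^3 mod 29 = 17
j = 17 * 15^(-1) mod 29 = 5

j = 5 (mod 29)


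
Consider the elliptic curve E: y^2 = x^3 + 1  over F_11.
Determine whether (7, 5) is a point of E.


Check whether y^2 = x^3 + 0 x + 1 (mod 11) for (x, y) = (7, 5).
LHS: y^2 = 5^2 mod 11 = 3
RHS: x^3 + 0 x + 1 = 7^3 + 0*7 + 1 mod 11 = 3
LHS = RHS

Yes, on the curve


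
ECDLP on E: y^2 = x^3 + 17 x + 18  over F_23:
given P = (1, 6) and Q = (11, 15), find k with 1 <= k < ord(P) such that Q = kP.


Enumerate multiples of P until we hit Q = (11, 15):
  1P = (1, 6)
  2P = (11, 8)
  3P = (0, 8)
  4P = (3, 21)
  5P = (12, 15)
  6P = (12, 8)
  7P = (3, 2)
  8P = (0, 15)
  9P = (11, 15)
Match found at i = 9.

k = 9


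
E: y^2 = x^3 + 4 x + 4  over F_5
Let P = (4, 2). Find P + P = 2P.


Doubling: s = (3 x1^2 + a) / (2 y1)
s = (3*4^2 + 4) / (2*2) mod 5 = 3
x3 = s^2 - 2 x1 mod 5 = 3^2 - 2*4 = 1
y3 = s (x1 - x3) - y1 mod 5 = 3 * (4 - 1) - 2 = 2

2P = (1, 2)


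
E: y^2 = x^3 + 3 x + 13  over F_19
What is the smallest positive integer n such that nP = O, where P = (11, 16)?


Compute successive multiples of P until we hit O:
  1P = (11, 16)
  2P = (13, 11)
  3P = (6, 0)
  4P = (13, 8)
  5P = (11, 3)
  6P = O

ord(P) = 6


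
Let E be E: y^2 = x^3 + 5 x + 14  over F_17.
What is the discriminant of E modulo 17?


4 a^3 + 27 b^2 = 4*5^3 + 27*14^2 = 500 + 5292 = 5792
Delta = -16 * (5792) = -92672
Delta mod 17 = 12

Delta = 12 (mod 17)


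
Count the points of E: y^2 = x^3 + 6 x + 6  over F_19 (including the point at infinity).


For each x in F_19, count y with y^2 = x^3 + 6 x + 6 mod 19:
  x = 0: RHS = 6, y in [5, 14]  -> 2 point(s)
  x = 2: RHS = 7, y in [8, 11]  -> 2 point(s)
  x = 5: RHS = 9, y in [3, 16]  -> 2 point(s)
  x = 6: RHS = 11, y in [7, 12]  -> 2 point(s)
  x = 7: RHS = 11, y in [7, 12]  -> 2 point(s)
  x = 11: RHS = 16, y in [4, 15]  -> 2 point(s)
  x = 12: RHS = 1, y in [1, 18]  -> 2 point(s)
  x = 13: RHS = 1, y in [1, 18]  -> 2 point(s)
  x = 17: RHS = 5, y in [9, 10]  -> 2 point(s)
Affine points: 18. Add the point at infinity: total = 19.

#E(F_19) = 19


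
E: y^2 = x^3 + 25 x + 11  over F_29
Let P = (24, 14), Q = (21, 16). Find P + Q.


P != Q, so use the chord formula.
s = (y2 - y1) / (x2 - x1) = (2) / (26) mod 29 = 9
x3 = s^2 - x1 - x2 mod 29 = 9^2 - 24 - 21 = 7
y3 = s (x1 - x3) - y1 mod 29 = 9 * (24 - 7) - 14 = 23

P + Q = (7, 23)


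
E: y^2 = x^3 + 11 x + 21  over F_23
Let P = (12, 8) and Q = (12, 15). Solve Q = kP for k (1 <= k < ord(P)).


Enumerate multiples of P until we hit Q = (12, 15):
  1P = (12, 8)
  2P = (11, 1)
  3P = (3, 9)
  4P = (10, 2)
  5P = (10, 21)
  6P = (3, 14)
  7P = (11, 22)
  8P = (12, 15)
Match found at i = 8.

k = 8


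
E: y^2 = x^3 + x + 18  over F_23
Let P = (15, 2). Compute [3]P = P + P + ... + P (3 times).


k = 3 = 11_2 (binary, LSB first: 11)
Double-and-add from P = (15, 2):
  bit 0 = 1: acc = O + (15, 2) = (15, 2)
  bit 1 = 1: acc = (15, 2) + (11, 7) = (0, 8)

3P = (0, 8)


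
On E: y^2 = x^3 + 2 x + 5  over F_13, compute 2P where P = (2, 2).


Doubling: s = (3 x1^2 + a) / (2 y1)
s = (3*2^2 + 2) / (2*2) mod 13 = 10
x3 = s^2 - 2 x1 mod 13 = 10^2 - 2*2 = 5
y3 = s (x1 - x3) - y1 mod 13 = 10 * (2 - 5) - 2 = 7

2P = (5, 7)


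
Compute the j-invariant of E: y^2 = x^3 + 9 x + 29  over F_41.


Delta = -16(4 a^3 + 27 b^2) mod 41 = 32
-1728 * (4 a)^3 = -1728 * (4*9)^3 mod 41 = 12
j = 12 * 32^(-1) mod 41 = 26

j = 26 (mod 41)


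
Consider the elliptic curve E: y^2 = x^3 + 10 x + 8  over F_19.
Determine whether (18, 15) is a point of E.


Check whether y^2 = x^3 + 10 x + 8 (mod 19) for (x, y) = (18, 15).
LHS: y^2 = 15^2 mod 19 = 16
RHS: x^3 + 10 x + 8 = 18^3 + 10*18 + 8 mod 19 = 16
LHS = RHS

Yes, on the curve


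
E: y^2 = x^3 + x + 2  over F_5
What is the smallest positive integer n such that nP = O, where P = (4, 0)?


Compute successive multiples of P until we hit O:
  1P = (4, 0)
  2P = O

ord(P) = 2


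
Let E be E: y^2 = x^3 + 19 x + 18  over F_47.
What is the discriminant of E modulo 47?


4 a^3 + 27 b^2 = 4*19^3 + 27*18^2 = 27436 + 8748 = 36184
Delta = -16 * (36184) = -578944
Delta mod 47 = 2

Delta = 2 (mod 47)


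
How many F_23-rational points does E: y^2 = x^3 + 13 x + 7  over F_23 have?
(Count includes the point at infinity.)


For each x in F_23, count y with y^2 = x^3 + 13 x + 7 mod 23:
  x = 2: RHS = 18, y in [8, 15]  -> 2 point(s)
  x = 3: RHS = 4, y in [2, 21]  -> 2 point(s)
  x = 4: RHS = 8, y in [10, 13]  -> 2 point(s)
  x = 5: RHS = 13, y in [6, 17]  -> 2 point(s)
  x = 6: RHS = 2, y in [5, 18]  -> 2 point(s)
  x = 7: RHS = 4, y in [2, 21]  -> 2 point(s)
  x = 8: RHS = 2, y in [5, 18]  -> 2 point(s)
  x = 9: RHS = 2, y in [5, 18]  -> 2 point(s)
  x = 11: RHS = 9, y in [3, 20]  -> 2 point(s)
  x = 13: RHS = 4, y in [2, 21]  -> 2 point(s)
  x = 14: RHS = 12, y in [9, 14]  -> 2 point(s)
  x = 15: RHS = 12, y in [9, 14]  -> 2 point(s)
  x = 17: RHS = 12, y in [9, 14]  -> 2 point(s)
  x = 18: RHS = 1, y in [1, 22]  -> 2 point(s)
  x = 19: RHS = 6, y in [11, 12]  -> 2 point(s)
  x = 22: RHS = 16, y in [4, 19]  -> 2 point(s)
Affine points: 32. Add the point at infinity: total = 33.

#E(F_23) = 33


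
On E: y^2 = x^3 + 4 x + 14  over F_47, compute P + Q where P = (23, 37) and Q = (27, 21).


P != Q, so use the chord formula.
s = (y2 - y1) / (x2 - x1) = (31) / (4) mod 47 = 43
x3 = s^2 - x1 - x2 mod 47 = 43^2 - 23 - 27 = 13
y3 = s (x1 - x3) - y1 mod 47 = 43 * (23 - 13) - 37 = 17

P + Q = (13, 17)


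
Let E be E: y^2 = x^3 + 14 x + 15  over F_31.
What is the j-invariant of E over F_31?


Delta = -16(4 a^3 + 27 b^2) mod 31 = 15
-1728 * (4 a)^3 = -1728 * (4*14)^3 mod 31 = 8
j = 8 * 15^(-1) mod 31 = 15

j = 15 (mod 31)


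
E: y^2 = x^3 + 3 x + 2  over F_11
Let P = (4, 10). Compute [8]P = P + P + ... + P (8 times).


k = 8 = 1000_2 (binary, LSB first: 0001)
Double-and-add from P = (4, 10):
  bit 0 = 0: acc unchanged = O
  bit 1 = 0: acc unchanged = O
  bit 2 = 0: acc unchanged = O
  bit 3 = 1: acc = O + (10, 8) = (10, 8)

8P = (10, 8)


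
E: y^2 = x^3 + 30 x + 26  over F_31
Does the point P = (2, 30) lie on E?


Check whether y^2 = x^3 + 30 x + 26 (mod 31) for (x, y) = (2, 30).
LHS: y^2 = 30^2 mod 31 = 1
RHS: x^3 + 30 x + 26 = 2^3 + 30*2 + 26 mod 31 = 1
LHS = RHS

Yes, on the curve


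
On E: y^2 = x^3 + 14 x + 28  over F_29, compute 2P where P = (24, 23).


Doubling: s = (3 x1^2 + a) / (2 y1)
s = (3*24^2 + 14) / (2*23) mod 29 = 24
x3 = s^2 - 2 x1 mod 29 = 24^2 - 2*24 = 6
y3 = s (x1 - x3) - y1 mod 29 = 24 * (24 - 6) - 23 = 3

2P = (6, 3)


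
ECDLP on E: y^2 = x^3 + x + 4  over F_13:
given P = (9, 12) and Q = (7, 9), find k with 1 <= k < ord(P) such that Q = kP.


Enumerate multiples of P until we hit Q = (7, 9):
  1P = (9, 12)
  2P = (7, 4)
  3P = (0, 11)
  4P = (0, 2)
  5P = (7, 9)
Match found at i = 5.

k = 5


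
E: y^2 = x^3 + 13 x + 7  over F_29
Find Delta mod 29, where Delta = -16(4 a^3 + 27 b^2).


4 a^3 + 27 b^2 = 4*13^3 + 27*7^2 = 8788 + 1323 = 10111
Delta = -16 * (10111) = -161776
Delta mod 29 = 15

Delta = 15 (mod 29)


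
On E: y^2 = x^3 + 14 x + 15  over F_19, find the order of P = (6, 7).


Compute successive multiples of P until we hit O:
  1P = (6, 7)
  2P = (5, 18)
  3P = (15, 16)
  4P = (18, 0)
  5P = (15, 3)
  6P = (5, 1)
  7P = (6, 12)
  8P = O

ord(P) = 8


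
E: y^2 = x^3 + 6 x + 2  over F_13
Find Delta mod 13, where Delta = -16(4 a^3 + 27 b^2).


4 a^3 + 27 b^2 = 4*6^3 + 27*2^2 = 864 + 108 = 972
Delta = -16 * (972) = -15552
Delta mod 13 = 9

Delta = 9 (mod 13)


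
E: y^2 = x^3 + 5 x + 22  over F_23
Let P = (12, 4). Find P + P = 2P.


Doubling: s = (3 x1^2 + a) / (2 y1)
s = (3*12^2 + 5) / (2*4) mod 23 = 0
x3 = s^2 - 2 x1 mod 23 = 0^2 - 2*12 = 22
y3 = s (x1 - x3) - y1 mod 23 = 0 * (12 - 22) - 4 = 19

2P = (22, 19)


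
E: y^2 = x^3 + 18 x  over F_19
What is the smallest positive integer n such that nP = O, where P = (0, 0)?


Compute successive multiples of P until we hit O:
  1P = (0, 0)
  2P = O

ord(P) = 2


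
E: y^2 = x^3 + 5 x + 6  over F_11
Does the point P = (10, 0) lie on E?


Check whether y^2 = x^3 + 5 x + 6 (mod 11) for (x, y) = (10, 0).
LHS: y^2 = 0^2 mod 11 = 0
RHS: x^3 + 5 x + 6 = 10^3 + 5*10 + 6 mod 11 = 0
LHS = RHS

Yes, on the curve


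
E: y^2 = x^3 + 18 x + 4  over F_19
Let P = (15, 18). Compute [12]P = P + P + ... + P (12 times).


k = 12 = 1100_2 (binary, LSB first: 0011)
Double-and-add from P = (15, 18):
  bit 0 = 0: acc unchanged = O
  bit 1 = 0: acc unchanged = O
  bit 2 = 1: acc = O + (0, 17) = (0, 17)
  bit 3 = 1: acc = (0, 17) + (6, 10) = (17, 6)

12P = (17, 6)


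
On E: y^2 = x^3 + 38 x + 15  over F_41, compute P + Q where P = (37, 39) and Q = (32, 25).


P != Q, so use the chord formula.
s = (y2 - y1) / (x2 - x1) = (27) / (36) mod 41 = 11
x3 = s^2 - x1 - x2 mod 41 = 11^2 - 37 - 32 = 11
y3 = s (x1 - x3) - y1 mod 41 = 11 * (37 - 11) - 39 = 1

P + Q = (11, 1)


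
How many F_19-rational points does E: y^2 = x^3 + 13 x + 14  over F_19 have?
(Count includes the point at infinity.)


For each x in F_19, count y with y^2 = x^3 + 13 x + 14 mod 19:
  x = 1: RHS = 9, y in [3, 16]  -> 2 point(s)
  x = 3: RHS = 4, y in [2, 17]  -> 2 point(s)
  x = 4: RHS = 16, y in [4, 15]  -> 2 point(s)
  x = 6: RHS = 4, y in [2, 17]  -> 2 point(s)
  x = 7: RHS = 11, y in [7, 12]  -> 2 point(s)
  x = 9: RHS = 5, y in [9, 10]  -> 2 point(s)
  x = 10: RHS = 4, y in [2, 17]  -> 2 point(s)
  x = 11: RHS = 6, y in [5, 14]  -> 2 point(s)
  x = 12: RHS = 17, y in [6, 13]  -> 2 point(s)
  x = 13: RHS = 5, y in [9, 10]  -> 2 point(s)
  x = 16: RHS = 5, y in [9, 10]  -> 2 point(s)
  x = 18: RHS = 0, y in [0]  -> 1 point(s)
Affine points: 23. Add the point at infinity: total = 24.

#E(F_19) = 24


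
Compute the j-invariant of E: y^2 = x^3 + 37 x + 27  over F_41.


Delta = -16(4 a^3 + 27 b^2) mod 41 = 30
-1728 * (4 a)^3 = -1728 * (4*37)^3 mod 41 = 17
j = 17 * 30^(-1) mod 41 = 32

j = 32 (mod 41)


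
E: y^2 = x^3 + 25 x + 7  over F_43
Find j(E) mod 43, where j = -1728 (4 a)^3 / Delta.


Delta = -16(4 a^3 + 27 b^2) mod 43 = 39
-1728 * (4 a)^3 = -1728 * (4*25)^3 mod 43 = 21
j = 21 * 39^(-1) mod 43 = 27

j = 27 (mod 43)


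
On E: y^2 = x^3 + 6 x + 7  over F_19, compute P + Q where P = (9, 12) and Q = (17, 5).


P != Q, so use the chord formula.
s = (y2 - y1) / (x2 - x1) = (12) / (8) mod 19 = 11
x3 = s^2 - x1 - x2 mod 19 = 11^2 - 9 - 17 = 0
y3 = s (x1 - x3) - y1 mod 19 = 11 * (9 - 0) - 12 = 11

P + Q = (0, 11)


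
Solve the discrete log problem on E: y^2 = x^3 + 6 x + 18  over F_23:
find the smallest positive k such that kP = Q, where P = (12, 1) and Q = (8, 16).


Enumerate multiples of P until we hit Q = (8, 16):
  1P = (12, 1)
  2P = (5, 14)
  3P = (1, 18)
  4P = (16, 1)
  5P = (18, 22)
  6P = (11, 14)
  7P = (8, 16)
Match found at i = 7.

k = 7


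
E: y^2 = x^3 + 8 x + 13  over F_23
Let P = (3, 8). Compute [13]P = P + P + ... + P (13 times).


k = 13 = 1101_2 (binary, LSB first: 1011)
Double-and-add from P = (3, 8):
  bit 0 = 1: acc = O + (3, 8) = (3, 8)
  bit 1 = 0: acc unchanged = (3, 8)
  bit 2 = 1: acc = (3, 8) + (21, 9) = (11, 12)
  bit 3 = 1: acc = (11, 12) + (20, 10) = (0, 6)

13P = (0, 6)


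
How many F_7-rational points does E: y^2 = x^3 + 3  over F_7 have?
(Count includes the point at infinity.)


For each x in F_7, count y with y^2 = x^3 + 0 x + 3 mod 7:
  x = 1: RHS = 4, y in [2, 5]  -> 2 point(s)
  x = 2: RHS = 4, y in [2, 5]  -> 2 point(s)
  x = 3: RHS = 2, y in [3, 4]  -> 2 point(s)
  x = 4: RHS = 4, y in [2, 5]  -> 2 point(s)
  x = 5: RHS = 2, y in [3, 4]  -> 2 point(s)
  x = 6: RHS = 2, y in [3, 4]  -> 2 point(s)
Affine points: 12. Add the point at infinity: total = 13.

#E(F_7) = 13


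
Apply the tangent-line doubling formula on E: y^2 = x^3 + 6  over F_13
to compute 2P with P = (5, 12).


Doubling: s = (3 x1^2 + a) / (2 y1)
s = (3*5^2 + 0) / (2*12) mod 13 = 8
x3 = s^2 - 2 x1 mod 13 = 8^2 - 2*5 = 2
y3 = s (x1 - x3) - y1 mod 13 = 8 * (5 - 2) - 12 = 12

2P = (2, 12)


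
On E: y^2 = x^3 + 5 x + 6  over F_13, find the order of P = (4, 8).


Compute successive multiples of P until we hit O:
  1P = (4, 8)
  2P = (8, 8)
  3P = (1, 5)
  4P = (9, 0)
  5P = (1, 8)
  6P = (8, 5)
  7P = (4, 5)
  8P = O

ord(P) = 8


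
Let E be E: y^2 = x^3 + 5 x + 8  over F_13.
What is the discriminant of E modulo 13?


4 a^3 + 27 b^2 = 4*5^3 + 27*8^2 = 500 + 1728 = 2228
Delta = -16 * (2228) = -35648
Delta mod 13 = 11

Delta = 11 (mod 13)


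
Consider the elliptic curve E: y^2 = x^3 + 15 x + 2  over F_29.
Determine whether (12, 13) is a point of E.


Check whether y^2 = x^3 + 15 x + 2 (mod 29) for (x, y) = (12, 13).
LHS: y^2 = 13^2 mod 29 = 24
RHS: x^3 + 15 x + 2 = 12^3 + 15*12 + 2 mod 29 = 25
LHS != RHS

No, not on the curve


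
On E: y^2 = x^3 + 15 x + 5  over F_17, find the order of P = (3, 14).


Compute successive multiples of P until we hit O:
  1P = (3, 14)
  2P = (9, 11)
  3P = (1, 2)
  4P = (15, 16)
  5P = (8, 5)
  6P = (14, 16)
  7P = (2, 14)
  8P = (12, 3)
  ... (continuing to 22P)
  22P = O

ord(P) = 22


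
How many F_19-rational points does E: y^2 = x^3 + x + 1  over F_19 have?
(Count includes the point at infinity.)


For each x in F_19, count y with y^2 = x^3 + 1 x + 1 mod 19:
  x = 0: RHS = 1, y in [1, 18]  -> 2 point(s)
  x = 2: RHS = 11, y in [7, 12]  -> 2 point(s)
  x = 5: RHS = 17, y in [6, 13]  -> 2 point(s)
  x = 7: RHS = 9, y in [3, 16]  -> 2 point(s)
  x = 9: RHS = 17, y in [6, 13]  -> 2 point(s)
  x = 10: RHS = 4, y in [2, 17]  -> 2 point(s)
  x = 13: RHS = 7, y in [8, 11]  -> 2 point(s)
  x = 14: RHS = 4, y in [2, 17]  -> 2 point(s)
  x = 15: RHS = 9, y in [3, 16]  -> 2 point(s)
  x = 16: RHS = 9, y in [3, 16]  -> 2 point(s)
Affine points: 20. Add the point at infinity: total = 21.

#E(F_19) = 21


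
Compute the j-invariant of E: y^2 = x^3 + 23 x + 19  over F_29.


Delta = -16(4 a^3 + 27 b^2) mod 29 = 1
-1728 * (4 a)^3 = -1728 * (4*23)^3 mod 29 = 21
j = 21 * 1^(-1) mod 29 = 21

j = 21 (mod 29)


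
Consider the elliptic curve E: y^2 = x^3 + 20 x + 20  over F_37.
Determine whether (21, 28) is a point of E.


Check whether y^2 = x^3 + 20 x + 20 (mod 37) for (x, y) = (21, 28).
LHS: y^2 = 28^2 mod 37 = 7
RHS: x^3 + 20 x + 20 = 21^3 + 20*21 + 20 mod 37 = 7
LHS = RHS

Yes, on the curve


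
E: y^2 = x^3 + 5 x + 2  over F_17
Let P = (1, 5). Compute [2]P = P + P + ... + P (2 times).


k = 2 = 10_2 (binary, LSB first: 01)
Double-and-add from P = (1, 5):
  bit 0 = 0: acc unchanged = O
  bit 1 = 1: acc = O + (0, 6) = (0, 6)

2P = (0, 6)


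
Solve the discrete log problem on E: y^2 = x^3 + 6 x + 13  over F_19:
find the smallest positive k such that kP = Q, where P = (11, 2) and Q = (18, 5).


Enumerate multiples of P until we hit Q = (18, 5):
  1P = (11, 2)
  2P = (1, 18)
  3P = (5, 15)
  4P = (4, 5)
  5P = (10, 3)
  6P = (18, 5)
Match found at i = 6.

k = 6
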